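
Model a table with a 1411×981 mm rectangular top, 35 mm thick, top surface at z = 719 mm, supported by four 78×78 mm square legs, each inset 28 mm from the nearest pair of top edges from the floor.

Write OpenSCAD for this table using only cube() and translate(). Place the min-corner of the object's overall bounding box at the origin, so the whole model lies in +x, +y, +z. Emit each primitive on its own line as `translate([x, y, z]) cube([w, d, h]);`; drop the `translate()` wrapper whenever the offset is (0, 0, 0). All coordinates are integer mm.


translate([0, 0, 684]) cube([1411, 981, 35]);
translate([28, 28, 0]) cube([78, 78, 684]);
translate([1305, 28, 0]) cube([78, 78, 684]);
translate([28, 875, 0]) cube([78, 78, 684]);
translate([1305, 875, 0]) cube([78, 78, 684]);


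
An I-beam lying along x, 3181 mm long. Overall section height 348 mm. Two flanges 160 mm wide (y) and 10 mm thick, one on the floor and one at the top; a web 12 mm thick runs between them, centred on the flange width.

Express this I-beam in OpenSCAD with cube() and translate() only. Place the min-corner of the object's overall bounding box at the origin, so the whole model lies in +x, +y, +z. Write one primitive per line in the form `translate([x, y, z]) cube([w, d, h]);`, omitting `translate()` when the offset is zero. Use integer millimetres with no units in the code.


cube([3181, 160, 10]);
translate([0, 74, 10]) cube([3181, 12, 328]);
translate([0, 0, 338]) cube([3181, 160, 10]);


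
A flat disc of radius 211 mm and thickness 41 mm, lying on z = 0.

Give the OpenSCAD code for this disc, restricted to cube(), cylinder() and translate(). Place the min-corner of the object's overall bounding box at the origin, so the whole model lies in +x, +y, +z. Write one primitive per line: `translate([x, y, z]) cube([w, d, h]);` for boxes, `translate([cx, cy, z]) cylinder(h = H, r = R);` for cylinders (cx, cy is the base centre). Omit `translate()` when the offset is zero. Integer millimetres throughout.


translate([211, 211, 0]) cylinder(h = 41, r = 211);


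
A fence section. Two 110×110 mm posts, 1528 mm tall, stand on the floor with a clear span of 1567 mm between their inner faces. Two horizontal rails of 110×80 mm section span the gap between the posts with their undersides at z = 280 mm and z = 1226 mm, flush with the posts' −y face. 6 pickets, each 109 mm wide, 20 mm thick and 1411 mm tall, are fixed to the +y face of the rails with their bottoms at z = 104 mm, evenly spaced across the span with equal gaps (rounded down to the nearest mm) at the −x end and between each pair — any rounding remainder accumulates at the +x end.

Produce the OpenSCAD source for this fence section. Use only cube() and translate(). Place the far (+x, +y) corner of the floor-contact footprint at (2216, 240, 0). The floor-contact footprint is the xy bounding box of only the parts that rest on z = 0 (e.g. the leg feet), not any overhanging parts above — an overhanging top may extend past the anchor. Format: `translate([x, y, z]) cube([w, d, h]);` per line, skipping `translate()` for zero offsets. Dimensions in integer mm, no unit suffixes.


translate([429, 130, 0]) cube([110, 110, 1528]);
translate([2106, 130, 0]) cube([110, 110, 1528]);
translate([539, 130, 280]) cube([1567, 110, 80]);
translate([539, 130, 1226]) cube([1567, 110, 80]);
translate([669, 240, 104]) cube([109, 20, 1411]);
translate([908, 240, 104]) cube([109, 20, 1411]);
translate([1147, 240, 104]) cube([109, 20, 1411]);
translate([1386, 240, 104]) cube([109, 20, 1411]);
translate([1625, 240, 104]) cube([109, 20, 1411]);
translate([1864, 240, 104]) cube([109, 20, 1411]);


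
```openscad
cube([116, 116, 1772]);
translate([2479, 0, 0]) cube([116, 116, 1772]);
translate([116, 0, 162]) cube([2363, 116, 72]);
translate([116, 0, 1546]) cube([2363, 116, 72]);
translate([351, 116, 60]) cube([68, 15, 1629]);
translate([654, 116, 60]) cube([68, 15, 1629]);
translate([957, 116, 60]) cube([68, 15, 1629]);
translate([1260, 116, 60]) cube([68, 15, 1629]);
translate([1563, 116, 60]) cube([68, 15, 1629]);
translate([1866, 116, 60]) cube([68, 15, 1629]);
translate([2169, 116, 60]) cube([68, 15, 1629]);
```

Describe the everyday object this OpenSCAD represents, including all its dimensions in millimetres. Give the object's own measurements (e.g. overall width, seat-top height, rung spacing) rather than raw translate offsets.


A fence section. Two 116×116 mm posts, 1772 mm tall, stand on the floor with a clear span of 2363 mm between their inner faces. Two horizontal rails of 116×72 mm section span the gap between the posts with their undersides at z = 162 mm and z = 1546 mm, flush with the posts' −y face. 7 pickets, each 68 mm wide, 15 mm thick and 1629 mm tall, are fixed to the +y face of the rails with their bottoms at z = 60 mm, spaced across the span with a 235 mm gap after the −x post and between neighbouring pickets, with 242 mm left before the +x post.


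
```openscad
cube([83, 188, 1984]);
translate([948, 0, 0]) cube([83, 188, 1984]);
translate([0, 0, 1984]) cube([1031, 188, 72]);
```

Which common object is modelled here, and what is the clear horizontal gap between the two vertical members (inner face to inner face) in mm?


A door frame. The clear opening width is 865 mm.

Two 1984 mm tall posts with a header on top — a door frame. The left jamb is 83 mm wide at x = 0; the right jamb starts at x = 948. The clear opening is 948 − 83 = 865 mm.


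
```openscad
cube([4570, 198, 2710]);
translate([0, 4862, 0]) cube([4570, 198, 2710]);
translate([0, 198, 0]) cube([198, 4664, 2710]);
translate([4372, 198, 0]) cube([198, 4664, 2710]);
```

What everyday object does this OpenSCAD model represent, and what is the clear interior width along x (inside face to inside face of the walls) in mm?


A house (or room) frame. The interior width is 4174 mm.

Four 2710 mm walls enclosing a rectangle with no floor or roof — a room or house frame. Outside width is 4570 mm and wall thickness is 198 mm, so the interior width is 4570 − 2 × 198 = 4174 mm.


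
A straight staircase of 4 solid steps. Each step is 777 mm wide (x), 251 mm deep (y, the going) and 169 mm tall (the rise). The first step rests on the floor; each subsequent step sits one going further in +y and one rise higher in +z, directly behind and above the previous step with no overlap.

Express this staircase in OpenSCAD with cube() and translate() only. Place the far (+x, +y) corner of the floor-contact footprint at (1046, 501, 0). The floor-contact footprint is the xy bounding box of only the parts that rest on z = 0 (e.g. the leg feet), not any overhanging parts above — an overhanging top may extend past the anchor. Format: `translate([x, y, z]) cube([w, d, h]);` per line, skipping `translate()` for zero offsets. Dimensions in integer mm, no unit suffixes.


translate([269, 250, 0]) cube([777, 251, 169]);
translate([269, 501, 169]) cube([777, 251, 169]);
translate([269, 752, 338]) cube([777, 251, 169]);
translate([269, 1003, 507]) cube([777, 251, 169]);


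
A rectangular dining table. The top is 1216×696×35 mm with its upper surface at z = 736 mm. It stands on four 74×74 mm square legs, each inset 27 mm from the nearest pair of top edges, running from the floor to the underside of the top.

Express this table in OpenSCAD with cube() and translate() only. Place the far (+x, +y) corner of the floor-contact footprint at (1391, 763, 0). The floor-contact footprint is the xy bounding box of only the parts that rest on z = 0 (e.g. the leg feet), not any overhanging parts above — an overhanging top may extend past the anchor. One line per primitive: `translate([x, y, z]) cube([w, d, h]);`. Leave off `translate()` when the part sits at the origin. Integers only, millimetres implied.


translate([202, 94, 701]) cube([1216, 696, 35]);
translate([229, 121, 0]) cube([74, 74, 701]);
translate([1317, 121, 0]) cube([74, 74, 701]);
translate([229, 689, 0]) cube([74, 74, 701]);
translate([1317, 689, 0]) cube([74, 74, 701]);


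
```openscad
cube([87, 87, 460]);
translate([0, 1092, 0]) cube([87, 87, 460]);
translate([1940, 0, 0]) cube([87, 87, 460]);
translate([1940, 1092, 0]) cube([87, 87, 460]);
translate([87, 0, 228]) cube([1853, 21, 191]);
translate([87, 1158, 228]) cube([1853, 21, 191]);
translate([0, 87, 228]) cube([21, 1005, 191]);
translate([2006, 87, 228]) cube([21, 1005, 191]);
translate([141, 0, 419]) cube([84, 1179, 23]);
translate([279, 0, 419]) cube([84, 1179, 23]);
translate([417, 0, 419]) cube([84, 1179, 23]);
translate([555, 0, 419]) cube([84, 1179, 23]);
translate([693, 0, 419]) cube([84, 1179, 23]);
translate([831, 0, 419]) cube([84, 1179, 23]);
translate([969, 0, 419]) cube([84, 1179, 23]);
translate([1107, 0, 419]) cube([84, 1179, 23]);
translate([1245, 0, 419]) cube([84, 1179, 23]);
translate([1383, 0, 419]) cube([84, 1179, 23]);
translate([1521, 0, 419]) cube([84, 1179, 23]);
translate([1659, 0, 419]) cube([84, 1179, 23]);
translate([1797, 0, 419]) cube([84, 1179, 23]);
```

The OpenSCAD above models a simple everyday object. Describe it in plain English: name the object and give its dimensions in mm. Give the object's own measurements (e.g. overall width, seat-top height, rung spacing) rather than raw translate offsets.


A bed frame 2027 mm long (x) by 1179 mm wide (y). Four 87×87 mm corner posts, 460 mm tall, at the corners of the footprint. Four rails of 21 mm thickness and 191 mm height run between adjacent posts with their undersides at z = 228 mm, their outer faces flush with the outside of the frame (the two x-running rails run between the posts' inner faces; the two y-running rails run between the posts' inner faces). 13 slats, each 84 mm wide (x) and 23 mm thick, lie across the top of the two x-running rails, running the full 1179 mm width of the frame in y; along x they sit between the end posts with a 54 mm gap after the −x posts and between neighbouring slats, leaving 59 mm before the +x posts.


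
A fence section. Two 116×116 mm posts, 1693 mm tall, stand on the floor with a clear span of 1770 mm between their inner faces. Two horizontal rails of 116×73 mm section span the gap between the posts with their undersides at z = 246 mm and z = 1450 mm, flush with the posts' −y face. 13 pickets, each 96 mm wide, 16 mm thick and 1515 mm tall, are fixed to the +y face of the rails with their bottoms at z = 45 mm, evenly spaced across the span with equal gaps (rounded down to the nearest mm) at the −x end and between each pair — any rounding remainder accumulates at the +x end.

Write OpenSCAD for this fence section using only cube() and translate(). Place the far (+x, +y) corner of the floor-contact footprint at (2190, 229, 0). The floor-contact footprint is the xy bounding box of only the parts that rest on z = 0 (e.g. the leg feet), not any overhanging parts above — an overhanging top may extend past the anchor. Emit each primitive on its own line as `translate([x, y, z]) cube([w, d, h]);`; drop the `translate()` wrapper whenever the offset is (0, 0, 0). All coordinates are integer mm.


translate([188, 113, 0]) cube([116, 116, 1693]);
translate([2074, 113, 0]) cube([116, 116, 1693]);
translate([304, 113, 246]) cube([1770, 116, 73]);
translate([304, 113, 1450]) cube([1770, 116, 73]);
translate([341, 229, 45]) cube([96, 16, 1515]);
translate([474, 229, 45]) cube([96, 16, 1515]);
translate([607, 229, 45]) cube([96, 16, 1515]);
translate([740, 229, 45]) cube([96, 16, 1515]);
translate([873, 229, 45]) cube([96, 16, 1515]);
translate([1006, 229, 45]) cube([96, 16, 1515]);
translate([1139, 229, 45]) cube([96, 16, 1515]);
translate([1272, 229, 45]) cube([96, 16, 1515]);
translate([1405, 229, 45]) cube([96, 16, 1515]);
translate([1538, 229, 45]) cube([96, 16, 1515]);
translate([1671, 229, 45]) cube([96, 16, 1515]);
translate([1804, 229, 45]) cube([96, 16, 1515]);
translate([1937, 229, 45]) cube([96, 16, 1515]);


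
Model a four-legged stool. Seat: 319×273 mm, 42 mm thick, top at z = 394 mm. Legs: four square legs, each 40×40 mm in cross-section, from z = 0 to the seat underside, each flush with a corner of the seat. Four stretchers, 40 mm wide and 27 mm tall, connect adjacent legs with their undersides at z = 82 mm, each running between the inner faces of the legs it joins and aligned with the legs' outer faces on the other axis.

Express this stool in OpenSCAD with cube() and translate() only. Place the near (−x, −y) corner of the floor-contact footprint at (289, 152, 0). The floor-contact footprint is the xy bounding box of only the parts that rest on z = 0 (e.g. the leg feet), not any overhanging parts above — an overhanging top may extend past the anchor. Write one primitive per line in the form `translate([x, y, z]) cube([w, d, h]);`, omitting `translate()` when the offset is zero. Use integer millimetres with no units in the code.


// leg_h = 394 - 42 = 352
// stretcher span = 319 - 2*40 = 239
translate([289, 152, 352]) cube([319, 273, 42]);
translate([289, 152, 0]) cube([40, 40, 352]);
translate([568, 152, 0]) cube([40, 40, 352]);
translate([289, 385, 0]) cube([40, 40, 352]);
translate([568, 385, 0]) cube([40, 40, 352]);
translate([329, 152, 82]) cube([239, 40, 27]);
translate([329, 385, 82]) cube([239, 40, 27]);
translate([289, 192, 82]) cube([40, 193, 27]);
translate([568, 192, 82]) cube([40, 193, 27]);


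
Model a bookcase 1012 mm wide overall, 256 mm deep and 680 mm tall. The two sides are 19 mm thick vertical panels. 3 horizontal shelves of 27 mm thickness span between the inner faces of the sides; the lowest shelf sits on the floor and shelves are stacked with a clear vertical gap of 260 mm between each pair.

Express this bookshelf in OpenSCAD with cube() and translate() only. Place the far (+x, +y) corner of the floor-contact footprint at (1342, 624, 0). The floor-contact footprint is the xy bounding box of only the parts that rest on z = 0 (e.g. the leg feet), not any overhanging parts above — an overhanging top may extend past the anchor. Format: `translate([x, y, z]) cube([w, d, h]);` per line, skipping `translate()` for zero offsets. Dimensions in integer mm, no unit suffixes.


translate([330, 368, 0]) cube([19, 256, 680]);
translate([1323, 368, 0]) cube([19, 256, 680]);
translate([349, 368, 0]) cube([974, 256, 27]);
translate([349, 368, 287]) cube([974, 256, 27]);
translate([349, 368, 574]) cube([974, 256, 27]);


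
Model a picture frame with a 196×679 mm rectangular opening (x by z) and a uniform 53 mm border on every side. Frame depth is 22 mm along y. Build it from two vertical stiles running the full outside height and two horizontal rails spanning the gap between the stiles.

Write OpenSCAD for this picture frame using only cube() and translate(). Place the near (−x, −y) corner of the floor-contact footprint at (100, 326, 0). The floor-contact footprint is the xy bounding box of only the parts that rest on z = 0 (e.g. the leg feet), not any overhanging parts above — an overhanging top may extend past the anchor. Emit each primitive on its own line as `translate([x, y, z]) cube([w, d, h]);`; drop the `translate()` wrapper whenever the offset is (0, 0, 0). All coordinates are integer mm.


translate([100, 326, 0]) cube([53, 22, 785]);
translate([349, 326, 0]) cube([53, 22, 785]);
translate([153, 326, 0]) cube([196, 22, 53]);
translate([153, 326, 732]) cube([196, 22, 53]);


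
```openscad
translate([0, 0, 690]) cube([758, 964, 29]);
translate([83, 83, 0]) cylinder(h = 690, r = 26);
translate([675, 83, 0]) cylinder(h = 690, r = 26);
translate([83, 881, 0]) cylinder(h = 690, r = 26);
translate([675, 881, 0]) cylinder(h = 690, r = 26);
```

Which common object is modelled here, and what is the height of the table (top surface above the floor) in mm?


A table. The table height is 719 mm.

A 758×964×29 slab sits at z = 690 on four Ø52 mm round legs — a table. The top surface is at 690 + 29 = 719 mm.


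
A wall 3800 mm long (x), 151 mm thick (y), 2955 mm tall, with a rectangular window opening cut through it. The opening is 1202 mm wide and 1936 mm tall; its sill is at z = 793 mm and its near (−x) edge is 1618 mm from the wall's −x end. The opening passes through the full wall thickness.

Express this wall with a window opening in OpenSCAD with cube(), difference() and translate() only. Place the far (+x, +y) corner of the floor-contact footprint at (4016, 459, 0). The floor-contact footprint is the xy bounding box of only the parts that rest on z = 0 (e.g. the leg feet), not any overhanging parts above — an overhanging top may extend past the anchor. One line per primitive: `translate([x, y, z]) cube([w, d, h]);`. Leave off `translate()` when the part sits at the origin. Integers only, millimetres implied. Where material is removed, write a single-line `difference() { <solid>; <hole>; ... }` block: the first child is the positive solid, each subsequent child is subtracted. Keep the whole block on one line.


difference() { translate([216, 308, 0]) cube([3800, 151, 2955]); translate([1834, 308, 793]) cube([1202, 151, 1936]); }


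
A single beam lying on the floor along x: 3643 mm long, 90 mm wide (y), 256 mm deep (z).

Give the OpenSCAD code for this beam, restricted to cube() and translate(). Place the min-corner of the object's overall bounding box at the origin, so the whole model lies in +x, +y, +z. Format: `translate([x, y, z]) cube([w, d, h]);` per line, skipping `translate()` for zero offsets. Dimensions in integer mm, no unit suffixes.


cube([3643, 90, 256]);


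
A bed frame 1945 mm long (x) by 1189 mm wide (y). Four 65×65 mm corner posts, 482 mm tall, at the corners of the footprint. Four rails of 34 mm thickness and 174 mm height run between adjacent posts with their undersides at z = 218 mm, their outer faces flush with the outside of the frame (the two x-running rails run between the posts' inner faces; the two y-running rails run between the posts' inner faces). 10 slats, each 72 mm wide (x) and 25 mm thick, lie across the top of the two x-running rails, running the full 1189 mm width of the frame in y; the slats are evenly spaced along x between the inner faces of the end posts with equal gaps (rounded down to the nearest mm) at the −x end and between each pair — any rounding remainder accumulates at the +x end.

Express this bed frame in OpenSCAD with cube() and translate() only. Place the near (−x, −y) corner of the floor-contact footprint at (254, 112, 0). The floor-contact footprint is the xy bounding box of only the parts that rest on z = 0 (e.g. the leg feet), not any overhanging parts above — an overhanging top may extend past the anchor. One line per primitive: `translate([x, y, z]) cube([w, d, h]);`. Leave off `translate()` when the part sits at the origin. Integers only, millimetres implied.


translate([254, 112, 0]) cube([65, 65, 482]);
translate([254, 1236, 0]) cube([65, 65, 482]);
translate([2134, 112, 0]) cube([65, 65, 482]);
translate([2134, 1236, 0]) cube([65, 65, 482]);
translate([319, 112, 218]) cube([1815, 34, 174]);
translate([319, 1267, 218]) cube([1815, 34, 174]);
translate([254, 177, 218]) cube([34, 1059, 174]);
translate([2165, 177, 218]) cube([34, 1059, 174]);
translate([418, 112, 392]) cube([72, 1189, 25]);
translate([589, 112, 392]) cube([72, 1189, 25]);
translate([760, 112, 392]) cube([72, 1189, 25]);
translate([931, 112, 392]) cube([72, 1189, 25]);
translate([1102, 112, 392]) cube([72, 1189, 25]);
translate([1273, 112, 392]) cube([72, 1189, 25]);
translate([1444, 112, 392]) cube([72, 1189, 25]);
translate([1615, 112, 392]) cube([72, 1189, 25]);
translate([1786, 112, 392]) cube([72, 1189, 25]);
translate([1957, 112, 392]) cube([72, 1189, 25]);


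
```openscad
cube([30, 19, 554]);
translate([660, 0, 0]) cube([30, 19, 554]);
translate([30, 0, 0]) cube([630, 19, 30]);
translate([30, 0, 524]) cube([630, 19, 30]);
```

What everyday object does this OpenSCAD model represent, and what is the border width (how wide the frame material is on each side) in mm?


A picture frame. The border width is 30 mm.

Four thin pieces enclosing a rectangular opening — a picture frame. The two full-height stiles are 554 mm tall; the top rail sits at z = 524 and is 30 mm tall, so the border above the opening is 554 − 524 = 30 mm, matching the stile x-width.


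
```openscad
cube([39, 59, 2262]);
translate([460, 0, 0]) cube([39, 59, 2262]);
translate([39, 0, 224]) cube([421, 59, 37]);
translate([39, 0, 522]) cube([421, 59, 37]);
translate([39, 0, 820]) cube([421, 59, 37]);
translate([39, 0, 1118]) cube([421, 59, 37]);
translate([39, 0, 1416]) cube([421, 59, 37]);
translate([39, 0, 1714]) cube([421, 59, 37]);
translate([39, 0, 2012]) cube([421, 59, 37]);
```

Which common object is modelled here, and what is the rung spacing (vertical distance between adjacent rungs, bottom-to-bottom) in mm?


A ladder. The rung spacing is 298 mm.

Two tall 39×59 posts with 7 short bars between them — a ladder. Adjacent rungs sit at z = 224 and z = 522, so the spacing is 522 − 224 = 298 mm.


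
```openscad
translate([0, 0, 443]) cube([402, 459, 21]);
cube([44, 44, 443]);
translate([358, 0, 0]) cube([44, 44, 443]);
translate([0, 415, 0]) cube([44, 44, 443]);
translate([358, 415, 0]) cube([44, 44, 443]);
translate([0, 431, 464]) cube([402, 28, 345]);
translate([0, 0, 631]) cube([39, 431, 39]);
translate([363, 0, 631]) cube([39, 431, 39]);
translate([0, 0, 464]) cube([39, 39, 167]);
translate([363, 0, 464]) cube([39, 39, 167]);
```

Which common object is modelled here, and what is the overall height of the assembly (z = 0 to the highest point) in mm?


A chair. The overall height is 809 mm.

A slab on four corner posts with a tall panel at the back — a chair. The seat slab sits at z = 443 with thickness 21, and the 345 mm backrest starts at the seat top, so the overall height is 443 + 21 + 345 = 809 mm.


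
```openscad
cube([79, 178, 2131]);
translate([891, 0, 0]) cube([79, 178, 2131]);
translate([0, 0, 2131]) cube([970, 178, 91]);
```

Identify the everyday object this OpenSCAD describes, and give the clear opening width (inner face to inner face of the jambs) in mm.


A door frame. The clear opening width is 812 mm.

Two 2131 mm tall posts with a header on top — a door frame. The left jamb is 79 mm wide at x = 0; the right jamb starts at x = 891. The clear opening is 891 − 79 = 812 mm.


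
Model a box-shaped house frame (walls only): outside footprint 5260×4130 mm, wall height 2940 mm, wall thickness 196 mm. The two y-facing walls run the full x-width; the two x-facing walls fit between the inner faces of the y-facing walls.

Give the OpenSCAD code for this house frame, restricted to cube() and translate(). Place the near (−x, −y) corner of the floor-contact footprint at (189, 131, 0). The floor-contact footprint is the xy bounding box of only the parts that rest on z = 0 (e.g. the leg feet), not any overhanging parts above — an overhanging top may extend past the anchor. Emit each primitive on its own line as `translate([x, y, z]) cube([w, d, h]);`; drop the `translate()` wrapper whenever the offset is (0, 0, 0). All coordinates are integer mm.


translate([189, 131, 0]) cube([5260, 196, 2940]);
translate([189, 4065, 0]) cube([5260, 196, 2940]);
translate([189, 327, 0]) cube([196, 3738, 2940]);
translate([5253, 327, 0]) cube([196, 3738, 2940]);


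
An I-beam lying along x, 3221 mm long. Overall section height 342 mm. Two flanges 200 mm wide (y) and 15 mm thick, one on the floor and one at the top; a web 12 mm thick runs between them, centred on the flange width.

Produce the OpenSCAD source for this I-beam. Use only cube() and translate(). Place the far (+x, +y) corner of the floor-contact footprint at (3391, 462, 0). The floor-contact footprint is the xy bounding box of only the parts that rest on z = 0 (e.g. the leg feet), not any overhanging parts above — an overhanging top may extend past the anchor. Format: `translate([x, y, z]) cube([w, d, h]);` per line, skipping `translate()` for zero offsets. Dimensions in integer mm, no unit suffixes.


translate([170, 262, 0]) cube([3221, 200, 15]);
translate([170, 356, 15]) cube([3221, 12, 312]);
translate([170, 262, 327]) cube([3221, 200, 15]);


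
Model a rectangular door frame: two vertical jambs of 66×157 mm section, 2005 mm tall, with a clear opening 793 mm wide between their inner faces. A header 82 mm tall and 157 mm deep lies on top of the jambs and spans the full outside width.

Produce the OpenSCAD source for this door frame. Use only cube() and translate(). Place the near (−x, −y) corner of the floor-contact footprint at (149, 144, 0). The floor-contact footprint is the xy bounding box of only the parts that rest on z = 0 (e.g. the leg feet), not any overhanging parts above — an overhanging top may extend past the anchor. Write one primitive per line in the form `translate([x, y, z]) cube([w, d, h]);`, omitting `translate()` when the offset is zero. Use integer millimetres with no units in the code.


translate([149, 144, 0]) cube([66, 157, 2005]);
translate([1008, 144, 0]) cube([66, 157, 2005]);
translate([149, 144, 2005]) cube([925, 157, 82]);


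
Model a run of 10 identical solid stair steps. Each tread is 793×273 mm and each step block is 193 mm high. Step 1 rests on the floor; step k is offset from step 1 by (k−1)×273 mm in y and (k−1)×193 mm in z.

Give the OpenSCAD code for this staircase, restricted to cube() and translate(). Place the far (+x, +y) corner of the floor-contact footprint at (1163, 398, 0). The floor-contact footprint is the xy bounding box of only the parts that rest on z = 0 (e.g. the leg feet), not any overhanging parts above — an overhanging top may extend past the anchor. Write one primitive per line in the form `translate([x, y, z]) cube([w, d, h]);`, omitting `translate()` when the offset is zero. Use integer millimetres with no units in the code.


translate([370, 125, 0]) cube([793, 273, 193]);
translate([370, 398, 193]) cube([793, 273, 193]);
translate([370, 671, 386]) cube([793, 273, 193]);
translate([370, 944, 579]) cube([793, 273, 193]);
translate([370, 1217, 772]) cube([793, 273, 193]);
translate([370, 1490, 965]) cube([793, 273, 193]);
translate([370, 1763, 1158]) cube([793, 273, 193]);
translate([370, 2036, 1351]) cube([793, 273, 193]);
translate([370, 2309, 1544]) cube([793, 273, 193]);
translate([370, 2582, 1737]) cube([793, 273, 193]);


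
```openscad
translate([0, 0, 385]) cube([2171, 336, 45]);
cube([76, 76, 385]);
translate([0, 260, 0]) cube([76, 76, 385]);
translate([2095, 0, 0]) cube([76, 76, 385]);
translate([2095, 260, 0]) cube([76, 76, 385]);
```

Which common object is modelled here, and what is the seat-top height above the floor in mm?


A bench. The seat-top height is 430 mm.

A long slab on four corner posts — a bench. The slab sits at z = 385 with thickness 45, so the top is 385 + 45 = 430 mm.


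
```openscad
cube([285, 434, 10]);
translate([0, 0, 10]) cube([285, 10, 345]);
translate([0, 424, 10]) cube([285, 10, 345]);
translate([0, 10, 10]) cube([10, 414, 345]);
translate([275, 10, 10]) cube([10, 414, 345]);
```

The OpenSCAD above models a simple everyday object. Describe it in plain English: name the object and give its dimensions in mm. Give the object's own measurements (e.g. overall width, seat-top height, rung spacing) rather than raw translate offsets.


An open-topped rectangular box: outside dimensions 285×434×355 mm, with a uniform wall and base thickness of 10 mm. The base is a full 285×434 slab on the floor; four walls sit on top of the base. The front and back walls (the −y and +y sides) span the full width; the two side walls fit between them.


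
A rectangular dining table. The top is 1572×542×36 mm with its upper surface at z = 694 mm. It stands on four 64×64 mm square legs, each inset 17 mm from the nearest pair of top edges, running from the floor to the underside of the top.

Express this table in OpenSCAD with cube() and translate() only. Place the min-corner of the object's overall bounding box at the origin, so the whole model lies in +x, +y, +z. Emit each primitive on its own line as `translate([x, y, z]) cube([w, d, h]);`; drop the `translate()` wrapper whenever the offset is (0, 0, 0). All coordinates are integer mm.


// leg_h = 694 - 36 = 658
translate([0, 0, 658]) cube([1572, 542, 36]);
translate([17, 17, 0]) cube([64, 64, 658]);
translate([1491, 17, 0]) cube([64, 64, 658]);
translate([17, 461, 0]) cube([64, 64, 658]);
translate([1491, 461, 0]) cube([64, 64, 658]);


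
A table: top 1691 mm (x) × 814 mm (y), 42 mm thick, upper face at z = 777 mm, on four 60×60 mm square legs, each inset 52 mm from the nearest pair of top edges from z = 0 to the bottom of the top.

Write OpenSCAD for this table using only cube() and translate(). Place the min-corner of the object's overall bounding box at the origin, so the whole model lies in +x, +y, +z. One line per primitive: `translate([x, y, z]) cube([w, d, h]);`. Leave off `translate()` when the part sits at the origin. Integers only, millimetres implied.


translate([0, 0, 735]) cube([1691, 814, 42]);
translate([52, 52, 0]) cube([60, 60, 735]);
translate([1579, 52, 0]) cube([60, 60, 735]);
translate([52, 702, 0]) cube([60, 60, 735]);
translate([1579, 702, 0]) cube([60, 60, 735]);


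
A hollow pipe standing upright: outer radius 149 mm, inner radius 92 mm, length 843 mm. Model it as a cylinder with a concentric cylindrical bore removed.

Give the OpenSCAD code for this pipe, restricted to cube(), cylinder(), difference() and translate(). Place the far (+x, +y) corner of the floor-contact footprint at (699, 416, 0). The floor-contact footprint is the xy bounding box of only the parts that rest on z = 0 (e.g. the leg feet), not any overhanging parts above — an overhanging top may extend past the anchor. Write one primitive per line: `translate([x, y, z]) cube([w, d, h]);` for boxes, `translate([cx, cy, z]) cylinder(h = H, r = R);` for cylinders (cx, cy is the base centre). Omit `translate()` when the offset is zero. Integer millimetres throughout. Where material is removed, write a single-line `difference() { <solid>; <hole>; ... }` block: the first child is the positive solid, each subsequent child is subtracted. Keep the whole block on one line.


difference() { translate([550, 267, 0]) cylinder(h = 843, r = 149); translate([550, 267, 0]) cylinder(h = 843, r = 92); }


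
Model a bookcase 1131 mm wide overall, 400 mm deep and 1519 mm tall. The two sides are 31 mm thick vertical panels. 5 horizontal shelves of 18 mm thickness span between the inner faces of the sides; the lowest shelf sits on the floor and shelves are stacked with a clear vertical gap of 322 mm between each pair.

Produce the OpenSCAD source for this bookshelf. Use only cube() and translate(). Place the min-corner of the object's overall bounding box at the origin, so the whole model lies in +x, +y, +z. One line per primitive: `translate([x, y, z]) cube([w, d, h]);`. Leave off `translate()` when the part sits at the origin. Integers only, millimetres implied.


cube([31, 400, 1519]);
translate([1100, 0, 0]) cube([31, 400, 1519]);
translate([31, 0, 0]) cube([1069, 400, 18]);
translate([31, 0, 340]) cube([1069, 400, 18]);
translate([31, 0, 680]) cube([1069, 400, 18]);
translate([31, 0, 1020]) cube([1069, 400, 18]);
translate([31, 0, 1360]) cube([1069, 400, 18]);


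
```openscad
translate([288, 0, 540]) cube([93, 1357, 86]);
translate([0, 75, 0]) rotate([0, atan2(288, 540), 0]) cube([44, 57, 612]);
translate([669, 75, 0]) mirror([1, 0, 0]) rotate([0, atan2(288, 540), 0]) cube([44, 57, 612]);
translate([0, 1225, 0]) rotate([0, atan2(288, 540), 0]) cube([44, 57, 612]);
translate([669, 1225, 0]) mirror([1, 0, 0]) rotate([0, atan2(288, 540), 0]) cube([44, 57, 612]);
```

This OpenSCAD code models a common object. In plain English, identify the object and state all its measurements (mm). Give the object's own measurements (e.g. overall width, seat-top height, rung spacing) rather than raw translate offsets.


A sawhorse. A 93×1357×86 mm beam (x, y, z) sits on two A-frame leg pairs. Each pair is two raked legs of 44×57 mm section (57 mm along y) splaying symmetrically in x. Each leg rises 540 mm vertically over 288 mm of horizontal reach and is 612 mm long along its own axis. Every leg's outer bottom edge rests on the floor and its outer top edge meets a bottom edge of the beam — the left legs (tilting toward +x) meet the beam's −x bottom edge, the right legs (their mirror images, tilting toward −x) meet its +x bottom edge — so the leg tops tuck under the beam, the beam's underside is 540 mm above the floor, and the feet are 669 mm apart outside-to-outside with the beam centred between them. The two leg pairs are set in 75 mm from either end of the beam.


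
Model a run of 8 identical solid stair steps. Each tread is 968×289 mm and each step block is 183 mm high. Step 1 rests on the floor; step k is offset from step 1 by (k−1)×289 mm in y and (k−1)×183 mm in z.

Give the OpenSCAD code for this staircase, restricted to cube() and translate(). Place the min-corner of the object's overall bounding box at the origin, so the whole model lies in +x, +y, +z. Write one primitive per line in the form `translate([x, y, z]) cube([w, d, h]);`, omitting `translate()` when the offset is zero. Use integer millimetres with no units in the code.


cube([968, 289, 183]);
translate([0, 289, 183]) cube([968, 289, 183]);
translate([0, 578, 366]) cube([968, 289, 183]);
translate([0, 867, 549]) cube([968, 289, 183]);
translate([0, 1156, 732]) cube([968, 289, 183]);
translate([0, 1445, 915]) cube([968, 289, 183]);
translate([0, 1734, 1098]) cube([968, 289, 183]);
translate([0, 2023, 1281]) cube([968, 289, 183]);


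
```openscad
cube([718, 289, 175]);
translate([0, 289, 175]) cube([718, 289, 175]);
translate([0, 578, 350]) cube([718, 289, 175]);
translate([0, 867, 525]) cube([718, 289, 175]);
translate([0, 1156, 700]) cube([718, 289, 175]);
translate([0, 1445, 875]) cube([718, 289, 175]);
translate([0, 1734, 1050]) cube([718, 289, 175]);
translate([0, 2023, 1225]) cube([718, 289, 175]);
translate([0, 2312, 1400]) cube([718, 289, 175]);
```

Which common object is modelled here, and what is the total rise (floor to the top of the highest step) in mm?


A staircase. The total rise is 1575 mm.

9 identical blocks, each offset up and back from the previous — a staircase. Each step is 175 mm tall and there are 9 of them, so the total rise is 9 × 175 = 1575 mm.


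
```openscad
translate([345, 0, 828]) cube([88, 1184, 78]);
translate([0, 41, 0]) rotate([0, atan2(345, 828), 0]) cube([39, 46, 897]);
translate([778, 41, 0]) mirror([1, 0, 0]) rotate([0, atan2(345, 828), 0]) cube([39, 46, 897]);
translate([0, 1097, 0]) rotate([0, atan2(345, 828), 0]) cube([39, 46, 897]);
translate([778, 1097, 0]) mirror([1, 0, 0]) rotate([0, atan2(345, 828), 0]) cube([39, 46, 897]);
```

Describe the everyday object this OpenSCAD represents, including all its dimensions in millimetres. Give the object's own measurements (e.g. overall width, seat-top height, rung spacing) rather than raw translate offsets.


A sawhorse. A 88×1184×78 mm beam (x, y, z) sits on two A-frame leg pairs. Each pair is two raked legs of 39×46 mm section (46 mm along y) splaying symmetrically in x. Each leg rises 828 mm vertically over 345 mm of horizontal reach and is 897 mm long along its own axis. Every leg's outer bottom edge rests on the floor and its outer top edge meets a bottom edge of the beam — the left legs (tilting toward +x) meet the beam's −x bottom edge, the right legs (their mirror images, tilting toward −x) meet its +x bottom edge — so the leg tops tuck under the beam, the beam's underside is 828 mm above the floor, and the feet are 778 mm apart outside-to-outside with the beam centred between them. The two leg pairs are set in 41 mm from either end of the beam.


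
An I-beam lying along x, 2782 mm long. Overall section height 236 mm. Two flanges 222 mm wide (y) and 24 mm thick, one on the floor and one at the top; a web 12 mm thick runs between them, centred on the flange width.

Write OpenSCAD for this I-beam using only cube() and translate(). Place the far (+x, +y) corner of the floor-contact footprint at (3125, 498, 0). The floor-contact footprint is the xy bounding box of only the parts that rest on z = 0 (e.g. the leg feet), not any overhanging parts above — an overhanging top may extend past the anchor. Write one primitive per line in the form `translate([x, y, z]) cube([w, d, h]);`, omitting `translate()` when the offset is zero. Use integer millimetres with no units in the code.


translate([343, 276, 0]) cube([2782, 222, 24]);
translate([343, 381, 24]) cube([2782, 12, 188]);
translate([343, 276, 212]) cube([2782, 222, 24]);


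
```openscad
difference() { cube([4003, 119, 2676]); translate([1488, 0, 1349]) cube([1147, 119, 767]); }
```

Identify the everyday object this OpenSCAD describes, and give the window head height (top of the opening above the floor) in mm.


A wall with a window opening. The window head height is 2116 mm.

A wall with a rectangular opening subtracted — a window. Sill at z = 1349, opening 767 mm tall, so the head is at 1349 + 767 = 2116 mm.


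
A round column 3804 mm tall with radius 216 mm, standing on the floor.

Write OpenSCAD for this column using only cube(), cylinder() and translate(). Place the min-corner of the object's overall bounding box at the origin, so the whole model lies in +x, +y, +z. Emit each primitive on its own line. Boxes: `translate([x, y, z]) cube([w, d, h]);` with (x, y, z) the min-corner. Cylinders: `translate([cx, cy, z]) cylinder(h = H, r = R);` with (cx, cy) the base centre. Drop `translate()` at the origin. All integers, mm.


translate([216, 216, 0]) cylinder(h = 3804, r = 216);


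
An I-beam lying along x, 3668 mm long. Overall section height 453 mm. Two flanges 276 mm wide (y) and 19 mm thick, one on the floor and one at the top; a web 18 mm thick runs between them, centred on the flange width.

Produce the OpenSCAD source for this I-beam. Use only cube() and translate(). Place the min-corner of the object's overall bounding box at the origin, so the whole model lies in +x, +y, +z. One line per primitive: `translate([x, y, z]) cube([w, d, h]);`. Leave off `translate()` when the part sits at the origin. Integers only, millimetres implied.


cube([3668, 276, 19]);
translate([0, 129, 19]) cube([3668, 18, 415]);
translate([0, 0, 434]) cube([3668, 276, 19]);


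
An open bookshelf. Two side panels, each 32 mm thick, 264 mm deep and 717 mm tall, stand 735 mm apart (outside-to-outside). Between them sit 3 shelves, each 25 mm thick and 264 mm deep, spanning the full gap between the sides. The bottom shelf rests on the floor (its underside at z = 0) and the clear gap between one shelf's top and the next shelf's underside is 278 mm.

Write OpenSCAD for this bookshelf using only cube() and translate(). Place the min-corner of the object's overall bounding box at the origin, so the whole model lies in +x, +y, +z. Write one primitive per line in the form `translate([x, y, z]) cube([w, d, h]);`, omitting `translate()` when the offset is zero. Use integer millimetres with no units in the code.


cube([32, 264, 717]);
translate([703, 0, 0]) cube([32, 264, 717]);
translate([32, 0, 0]) cube([671, 264, 25]);
translate([32, 0, 303]) cube([671, 264, 25]);
translate([32, 0, 606]) cube([671, 264, 25]);


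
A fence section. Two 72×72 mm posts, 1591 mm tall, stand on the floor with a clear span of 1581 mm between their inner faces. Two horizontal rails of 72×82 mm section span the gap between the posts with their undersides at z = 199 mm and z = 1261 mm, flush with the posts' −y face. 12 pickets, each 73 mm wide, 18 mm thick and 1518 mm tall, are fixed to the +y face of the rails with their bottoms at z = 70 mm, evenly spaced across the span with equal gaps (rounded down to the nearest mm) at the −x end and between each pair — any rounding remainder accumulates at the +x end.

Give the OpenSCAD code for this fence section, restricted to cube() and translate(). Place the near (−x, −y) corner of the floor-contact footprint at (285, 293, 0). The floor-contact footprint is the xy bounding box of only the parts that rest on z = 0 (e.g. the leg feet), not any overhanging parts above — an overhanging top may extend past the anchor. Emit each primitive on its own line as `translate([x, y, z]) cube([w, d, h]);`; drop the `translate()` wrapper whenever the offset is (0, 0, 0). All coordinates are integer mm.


translate([285, 293, 0]) cube([72, 72, 1591]);
translate([1938, 293, 0]) cube([72, 72, 1591]);
translate([357, 293, 199]) cube([1581, 72, 82]);
translate([357, 293, 1261]) cube([1581, 72, 82]);
translate([411, 365, 70]) cube([73, 18, 1518]);
translate([538, 365, 70]) cube([73, 18, 1518]);
translate([665, 365, 70]) cube([73, 18, 1518]);
translate([792, 365, 70]) cube([73, 18, 1518]);
translate([919, 365, 70]) cube([73, 18, 1518]);
translate([1046, 365, 70]) cube([73, 18, 1518]);
translate([1173, 365, 70]) cube([73, 18, 1518]);
translate([1300, 365, 70]) cube([73, 18, 1518]);
translate([1427, 365, 70]) cube([73, 18, 1518]);
translate([1554, 365, 70]) cube([73, 18, 1518]);
translate([1681, 365, 70]) cube([73, 18, 1518]);
translate([1808, 365, 70]) cube([73, 18, 1518]);
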